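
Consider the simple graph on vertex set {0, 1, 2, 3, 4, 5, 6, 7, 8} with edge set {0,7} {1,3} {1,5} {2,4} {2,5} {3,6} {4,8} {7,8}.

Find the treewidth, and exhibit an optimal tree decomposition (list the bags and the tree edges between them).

Each bag holds 2 vertices, so the decomposition has width 1, which upper-bounds the treewidth. G has an edge, so its treewidth is at least 1. The upper and lower bounds meet at 1, so that is the treewidth.

Treewidth 1.
Bags: B1 = {3, 6}  B2 = {1, 3}  B3 = {1, 5}  B4 = {2, 5}  B5 = {2, 4}  B6 = {4, 8}  B7 = {7, 8}  B8 = {0, 7}
Tree: B1–B2, B2–B3, B3–B4, B4–B5, B5–B6, B6–B7, B7–B8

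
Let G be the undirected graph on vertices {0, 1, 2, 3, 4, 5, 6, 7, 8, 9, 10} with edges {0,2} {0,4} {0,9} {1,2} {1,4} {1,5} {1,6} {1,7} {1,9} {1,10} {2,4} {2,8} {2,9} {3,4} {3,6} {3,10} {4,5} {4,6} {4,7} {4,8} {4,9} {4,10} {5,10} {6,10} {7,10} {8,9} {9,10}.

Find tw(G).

3

A width-3 tree decomposition is:
Bags: B1 = {1, 4, 9, 10}  B2 = {1, 2, 4, 9}  B3 = {2, 4, 8, 9}  B4 = {0, 2, 4, 9}  B5 = {1, 4, 6, 10}  B6 = {1, 4, 5, 10}  B7 = {1, 4, 7, 10}  B8 = {3, 4, 6, 10}
Tree: B1–B2, B2–B3, B3–B4, B1–B5, B5–B6, B5–B7, B5–B8
Every bag has size at most 4, so the width is 4 − 1 = 3 and tw(G) ≤ 3. On the other hand G contains the 4-clique {0, 2, 4, 9}. A clique must lie in a single bag of any decomposition, so no decomposition can have width below 3. Hence tw(G) = 3 exactly.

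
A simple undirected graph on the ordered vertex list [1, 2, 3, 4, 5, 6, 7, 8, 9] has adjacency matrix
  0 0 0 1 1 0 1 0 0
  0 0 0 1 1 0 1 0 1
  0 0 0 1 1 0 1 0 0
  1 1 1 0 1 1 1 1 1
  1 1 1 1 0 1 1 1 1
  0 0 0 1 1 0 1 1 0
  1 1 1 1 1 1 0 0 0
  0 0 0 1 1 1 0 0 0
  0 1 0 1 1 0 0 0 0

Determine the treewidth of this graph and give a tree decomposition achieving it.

The largest bag has 4 vertices, giving width 3; this decomposition certifies tw(G) ≤ 3. On the other hand G contains the 4-clique {4, 5, 6, 8}. A clique must lie in a single bag of any decomposition, so no decomposition can have width below 3. Therefore the treewidth is 3.

Treewidth 3.
One optimal decomposition is:
Bags: B1 = {4, 5, 6, 8}  B2 = {4, 5, 6, 7}  B3 = {3, 4, 5, 7}  B4 = {1, 4, 5, 7}  B5 = {2, 4, 5, 7}  B6 = {2, 4, 5, 9}
Tree: B1–B2, B2–B3, B3–B4, B3–B5, B5–B6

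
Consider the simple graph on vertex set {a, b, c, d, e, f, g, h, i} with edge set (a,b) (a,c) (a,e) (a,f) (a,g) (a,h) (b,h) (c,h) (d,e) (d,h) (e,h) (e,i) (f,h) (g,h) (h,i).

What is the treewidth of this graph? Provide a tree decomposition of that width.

Treewidth 2.
One optimal decomposition is:
Bags: B1 = {a, g, h}  B2 = {a, e, h}  B3 = {a, c, h}  B4 = {d, e, h}  B5 = {a, b, h}  B6 = {a, f, h}  B7 = {e, h, i}
Tree: B1–B2, B1–B3, B2–B4, B2–B5, B3–B6, B2–B7

Every bag has size at most 3, so the width is 3 − 1 = 2 and tw(G) ≤ 2. Conversely, {d, e, h} is a clique of size 3, and the vertices of any clique must share a bag in every tree decomposition; so some bag has ≥ 3 vertices and tw(G) ≥ 2. The upper and lower bounds meet at 2, so that is the treewidth.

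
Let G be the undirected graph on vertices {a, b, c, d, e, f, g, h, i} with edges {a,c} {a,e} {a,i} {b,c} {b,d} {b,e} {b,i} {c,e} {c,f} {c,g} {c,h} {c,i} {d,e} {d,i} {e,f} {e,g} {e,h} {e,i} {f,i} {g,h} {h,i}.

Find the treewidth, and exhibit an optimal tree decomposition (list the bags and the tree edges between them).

Treewidth 3.
One such decomposition:
Bags: B1 = {c, e, h, i}  B2 = {b, c, e, i}  B3 = {c, e, f, i}  B4 = {b, d, e, i}  B5 = {c, e, g, h}  B6 = {a, c, e, i}
Tree: B1–B2, B2–B3, B2–B4, B1–B5, B2–B6

Each bag holds 4 vertices, so the decomposition has width 3, which upper-bounds the treewidth. For the lower bound, the 4 vertices {c, e, g, h} are pairwise adjacent, and any tree decomposition puts a clique entirely inside one bag — forcing width ≥ 3. Therefore the treewidth is 3.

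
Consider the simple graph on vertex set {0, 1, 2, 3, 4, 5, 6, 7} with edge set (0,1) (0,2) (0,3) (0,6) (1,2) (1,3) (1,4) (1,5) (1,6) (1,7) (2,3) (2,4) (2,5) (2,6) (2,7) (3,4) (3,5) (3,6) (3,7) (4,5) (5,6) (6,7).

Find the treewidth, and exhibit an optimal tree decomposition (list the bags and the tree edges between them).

Treewidth 4.
Bags: B1 = {1, 2, 3, 5, 6}  B2 = {1, 2, 3, 6, 7}  B3 = {1, 2, 3, 4, 5}  B4 = {0, 1, 2, 3, 6}
Tree: B1–B2, B1–B3, B2–B4

Each bag holds 5 vertices, so the decomposition has width 4, which upper-bounds the treewidth. For the lower bound, the 5 vertices {1, 2, 3, 4, 5} are pairwise adjacent, and any tree decomposition puts a clique entirely inside one bag — forcing width ≥ 4. The upper and lower bounds meet at 4, so that is the treewidth.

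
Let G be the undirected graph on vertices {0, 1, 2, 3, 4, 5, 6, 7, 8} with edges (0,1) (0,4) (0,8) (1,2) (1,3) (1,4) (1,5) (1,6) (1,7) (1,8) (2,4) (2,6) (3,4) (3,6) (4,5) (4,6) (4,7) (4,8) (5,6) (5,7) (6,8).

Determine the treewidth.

3

A width-3 tree decomposition is:
Bags: B1 = {1, 4, 5, 6}  B2 = {1, 4, 6, 8}  B3 = {1, 3, 4, 6}  B4 = {1, 2, 4, 6}  B5 = {1, 4, 5, 7}  B6 = {0, 1, 4, 8}
Tree: B1–B2, B1–B3, B3–B4, B1–B5, B2–B6
The largest bag has 4 vertices, giving width 3; this decomposition certifies tw(G) ≤ 3. On the other hand G contains the 4-clique {0, 1, 4, 8}. A clique must lie in a single bag of any decomposition, so no decomposition can have width below 3. Combining the bounds, tw(G) = 3.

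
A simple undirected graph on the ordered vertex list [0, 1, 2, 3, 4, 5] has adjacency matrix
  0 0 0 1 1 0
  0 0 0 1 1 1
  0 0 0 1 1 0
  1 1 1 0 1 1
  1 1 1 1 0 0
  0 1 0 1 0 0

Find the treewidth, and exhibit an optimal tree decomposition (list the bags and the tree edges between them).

Treewidth 2.
One such decomposition:
Bags: B1 = {0, 3, 4}  B2 = {2, 3, 4}  B3 = {1, 3, 4}  B4 = {1, 3, 5}
Tree: B1–B2, B1–B3, B3–B4

Each bag holds 3 vertices, so the decomposition has width 2, which upper-bounds the treewidth. Conversely, {0, 3, 4} is a clique of size 3, and the vertices of any clique must share a bag in every tree decomposition; so some bag has ≥ 3 vertices and tw(G) ≥ 2. Hence tw(G) = 2 exactly.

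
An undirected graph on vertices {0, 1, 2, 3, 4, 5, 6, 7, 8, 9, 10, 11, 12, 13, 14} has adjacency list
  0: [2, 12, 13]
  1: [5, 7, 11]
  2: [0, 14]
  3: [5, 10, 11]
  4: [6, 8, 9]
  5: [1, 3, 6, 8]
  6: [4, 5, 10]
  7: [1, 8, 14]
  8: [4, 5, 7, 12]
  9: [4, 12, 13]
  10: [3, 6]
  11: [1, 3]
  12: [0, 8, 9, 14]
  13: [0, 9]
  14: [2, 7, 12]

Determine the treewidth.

A width-3 tree decomposition is:
Bags: B1 = {3, 6, 10, 11}  B2 = {3, 5, 6, 11}  B3 = {1, 5, 6, 11}  B4 = {1, 4, 5, 6}  B5 = {1, 4, 5, 8}  B6 = {1, 4, 7, 8}  B7 = {4, 7, 8, 9}  B8 = {7, 8, 9, 12}  B9 = {7, 9, 12, 14}  B10 = {9, 12, 13, 14}  B11 = {0, 12, 13, 14}  B12 = {0, 2, 13, 14}
Tree: B1–B2, B2–B3, B3–B4, B4–B5, B5–B6, B6–B7, B7–B8, B8–B9, B9–B10, B10–B11, B11–B12
Each bag holds 4 vertices, so the decomposition has width 3, which upper-bounds the treewidth. For the lower bound: the 4 vertex sets {3,10,11}, {6}, {5}, {1,4,7,8} are disjoint, each induces a connected subgraph, and every pair is joined by at least one edge of G. Contracting each set to a single vertex therefore yields K_{4} as a minor, and since treewidth is minor-monotone, tw(G) ≥ tw(K_{4}) = 3. Therefore the treewidth is 3.

3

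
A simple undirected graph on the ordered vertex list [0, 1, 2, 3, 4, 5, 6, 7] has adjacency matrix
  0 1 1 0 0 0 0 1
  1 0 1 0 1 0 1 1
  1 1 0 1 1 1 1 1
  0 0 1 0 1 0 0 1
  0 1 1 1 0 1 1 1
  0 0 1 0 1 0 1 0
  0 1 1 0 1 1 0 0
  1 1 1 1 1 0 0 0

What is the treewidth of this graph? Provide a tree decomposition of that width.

The largest bag has 4 vertices, giving width 3; this decomposition certifies tw(G) ≤ 3. On the other hand G contains the 4-clique {0, 1, 2, 7}. A clique must lie in a single bag of any decomposition, so no decomposition can have width below 3. Hence tw(G) = 3 exactly.

Treewidth 3.
Bags: B1 = {1, 2, 4, 6}  B2 = {1, 2, 4, 7}  B3 = {2, 4, 5, 6}  B4 = {0, 1, 2, 7}  B5 = {2, 3, 4, 7}
Tree: B1–B2, B1–B3, B2–B4, B2–B5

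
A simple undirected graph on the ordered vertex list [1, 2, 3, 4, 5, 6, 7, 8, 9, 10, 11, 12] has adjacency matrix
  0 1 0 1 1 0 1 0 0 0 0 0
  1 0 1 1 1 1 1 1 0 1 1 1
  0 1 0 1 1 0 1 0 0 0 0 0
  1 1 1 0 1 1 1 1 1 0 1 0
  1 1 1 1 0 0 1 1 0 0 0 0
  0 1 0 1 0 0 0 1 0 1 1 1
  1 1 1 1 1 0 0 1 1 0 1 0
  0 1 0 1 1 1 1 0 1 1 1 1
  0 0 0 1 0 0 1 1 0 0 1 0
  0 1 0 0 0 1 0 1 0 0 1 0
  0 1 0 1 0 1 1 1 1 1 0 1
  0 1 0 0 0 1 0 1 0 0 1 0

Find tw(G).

4

A width-4 tree decomposition is:
Bags: B1 = {2, 4, 7, 8, 11}  B2 = {2, 4, 5, 7, 8}  B3 = {2, 4, 6, 8, 11}  B4 = {4, 7, 8, 9, 11}  B5 = {2, 6, 8, 10, 11}  B6 = {2, 3, 4, 5, 7}  B7 = {2, 6, 8, 11, 12}  B8 = {1, 2, 4, 5, 7}
Tree: B1–B2, B1–B3, B1–B4, B3–B5, B2–B6, B5–B7, B6–B8
Every bag has size at most 5, so the width is 5 − 1 = 4 and tw(G) ≤ 4. On the other hand G contains the 5-clique {4, 7, 8, 9, 11}. A clique must lie in a single bag of any decomposition, so no decomposition can have width below 4. The upper and lower bounds meet at 4, so that is the treewidth.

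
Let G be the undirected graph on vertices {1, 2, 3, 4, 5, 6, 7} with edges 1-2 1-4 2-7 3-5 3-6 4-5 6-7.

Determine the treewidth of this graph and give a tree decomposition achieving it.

Every bag has size at most 3, so the width is 3 − 1 = 2 and tw(G) ≤ 2. The edges 1–2–7–6–3–5–4–1 form a cycle, so G is not a tree and its treewidth is at least 2. The upper and lower bounds meet at 2, so that is the treewidth.

Treewidth 2.
One optimal decomposition is:
Bags: B1 = {1, 2, 7}  B2 = {1, 6, 7}  B3 = {1, 3, 6}  B4 = {1, 3, 5}  B5 = {1, 4, 5}
Tree: B1–B2, B2–B3, B3–B4, B4–B5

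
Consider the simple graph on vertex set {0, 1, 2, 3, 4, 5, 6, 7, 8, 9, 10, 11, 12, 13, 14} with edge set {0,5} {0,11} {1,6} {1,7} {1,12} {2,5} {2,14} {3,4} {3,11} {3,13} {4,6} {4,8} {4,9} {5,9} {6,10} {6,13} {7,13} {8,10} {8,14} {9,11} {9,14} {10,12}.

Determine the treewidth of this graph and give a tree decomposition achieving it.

Treewidth 3.
One such decomposition:
Bags: B1 = {1, 7, 12, 13}  B2 = {1, 6, 12, 13}  B3 = {6, 10, 12, 13}  B4 = {3, 6, 10, 13}  B5 = {3, 4, 6, 10}  B6 = {3, 4, 8, 10}  B7 = {3, 4, 8, 11}  B8 = {4, 8, 9, 11}  B9 = {8, 9, 11, 14}  B10 = {0, 9, 11, 14}  B11 = {0, 5, 9, 14}  B12 = {0, 2, 5, 14}
Tree: B1–B2, B2–B3, B3–B4, B4–B5, B5–B6, B6–B7, B7–B8, B8–B9, B9–B10, B10–B11, B11–B12

The largest bag has 4 vertices, giving width 3; this decomposition certifies tw(G) ≤ 3. For the lower bound: the 4 vertex sets {1,7,12}, {13}, {6}, {3,4,8,10} are disjoint, each induces a connected subgraph, and every pair is joined by at least one edge of G. Contracting each set to a single vertex therefore yields K_{4} as a minor, and since treewidth is minor-monotone, tw(G) ≥ tw(K_{4}) = 3. Combining the bounds, tw(G) = 3.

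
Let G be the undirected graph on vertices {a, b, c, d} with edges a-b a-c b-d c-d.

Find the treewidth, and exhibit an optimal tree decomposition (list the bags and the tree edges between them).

Treewidth 2.
One such decomposition:
Bags: B1 = {a, b, d}  B2 = {a, c, d}
Tree: B1–B2

The largest bag has 3 vertices, giving width 2; this decomposition certifies tw(G) ≤ 2. Since a–b–d–c–a is a cycle in G, G is not acyclic. Forests are exactly the graphs of treewidth ≤ 1, so tw(G) ≥ 2. Therefore the treewidth is 2.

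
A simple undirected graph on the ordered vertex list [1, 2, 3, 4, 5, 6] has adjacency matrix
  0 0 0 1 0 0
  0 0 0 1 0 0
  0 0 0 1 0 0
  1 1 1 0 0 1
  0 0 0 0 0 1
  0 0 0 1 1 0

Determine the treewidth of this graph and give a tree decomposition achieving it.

Treewidth 1.
One such decomposition:
Bags: B1 = {2, 4}  B2 = {4, 6}  B3 = {5, 6}  B4 = {3, 4}  B5 = {1, 4}
Tree: B1–B2, B2–B3, B1–B4, B4–B5

The largest bag has 2 vertices, giving width 1; this decomposition certifies tw(G) ≤ 1. G has an edge, so its treewidth is at least 1. Hence tw(G) = 1 exactly.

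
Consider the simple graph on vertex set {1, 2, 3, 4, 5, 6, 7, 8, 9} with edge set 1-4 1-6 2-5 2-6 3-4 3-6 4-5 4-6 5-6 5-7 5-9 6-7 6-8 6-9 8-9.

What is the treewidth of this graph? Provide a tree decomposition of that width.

Every bag has size at most 3, so the width is 3 − 1 = 2 and tw(G) ≤ 2. On the other hand G contains the 3-clique {6, 8, 9}. A clique must lie in a single bag of any decomposition, so no decomposition can have width below 2. Combining the bounds, tw(G) = 2.

Treewidth 2.
Bags: B1 = {4, 5, 6}  B2 = {3, 4, 6}  B3 = {2, 5, 6}  B4 = {1, 4, 6}  B5 = {5, 6, 9}  B6 = {6, 8, 9}  B7 = {5, 6, 7}
Tree: B1–B2, B1–B3, B1–B4, B1–B5, B5–B6, B5–B7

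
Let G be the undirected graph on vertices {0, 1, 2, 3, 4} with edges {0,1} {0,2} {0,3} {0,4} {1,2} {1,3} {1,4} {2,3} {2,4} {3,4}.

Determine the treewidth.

A width-4 tree decomposition is:
Bags: B1 = {0, 1, 2, 3, 4}
Tree: (single bag)
A single bag containing all 5 vertices is trivially a valid decomposition of width 4. For the lower bound, the 5 vertices {0, 1, 2, 3, 4} are pairwise adjacent, and any tree decomposition puts a clique entirely inside one bag — forcing width ≥ 4. The upper and lower bounds meet at 4, so that is the treewidth.

4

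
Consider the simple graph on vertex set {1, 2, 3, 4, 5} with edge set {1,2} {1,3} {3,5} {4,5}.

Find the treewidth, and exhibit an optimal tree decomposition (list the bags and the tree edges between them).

Treewidth 1.
Bags: B1 = {1, 2}  B2 = {1, 3}  B3 = {3, 5}  B4 = {4, 5}
Tree: B1–B2, B2–B3, B3–B4

Every bag has size at most 2, so the width is 2 − 1 = 1 and tw(G) ≤ 1. Since G has at least one edge (e.g. 2–1), it is not an edgeless graph, so tw(G) ≥ 1. Therefore the treewidth is 1.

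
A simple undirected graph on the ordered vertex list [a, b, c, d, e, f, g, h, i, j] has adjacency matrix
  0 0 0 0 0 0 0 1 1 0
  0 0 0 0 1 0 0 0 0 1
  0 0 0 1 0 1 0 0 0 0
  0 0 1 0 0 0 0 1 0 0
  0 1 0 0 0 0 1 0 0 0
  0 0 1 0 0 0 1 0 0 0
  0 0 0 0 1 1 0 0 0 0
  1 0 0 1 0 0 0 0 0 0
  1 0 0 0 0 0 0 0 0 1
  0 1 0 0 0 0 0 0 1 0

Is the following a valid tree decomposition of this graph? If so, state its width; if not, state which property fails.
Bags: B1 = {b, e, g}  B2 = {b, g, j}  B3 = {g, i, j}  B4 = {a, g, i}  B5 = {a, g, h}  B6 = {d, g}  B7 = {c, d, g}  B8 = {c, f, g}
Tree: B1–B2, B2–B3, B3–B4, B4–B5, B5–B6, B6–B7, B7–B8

No — edge (h,d) lies in no bag.

A tree decomposition must satisfy three properties: every vertex lies in some bag; for every edge, both endpoints lie together in some bag; and for every vertex, the bags containing it form a connected subtree. Here edge (h,d) lies in no bag, so the decomposition is invalid.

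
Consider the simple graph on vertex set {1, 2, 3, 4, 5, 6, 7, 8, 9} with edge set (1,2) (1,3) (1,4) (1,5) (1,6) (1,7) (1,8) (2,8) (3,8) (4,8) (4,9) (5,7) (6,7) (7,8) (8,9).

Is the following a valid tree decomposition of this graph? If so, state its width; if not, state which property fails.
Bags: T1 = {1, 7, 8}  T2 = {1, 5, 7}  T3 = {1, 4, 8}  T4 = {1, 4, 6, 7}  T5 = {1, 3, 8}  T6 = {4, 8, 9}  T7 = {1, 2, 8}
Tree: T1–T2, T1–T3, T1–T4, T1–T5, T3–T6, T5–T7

No — bags containing vertex 4 are not connected in the tree.

A tree decomposition must satisfy three properties: every vertex lies in some bag; for every edge, both endpoints lie together in some bag; and for every vertex, the bags containing it form a connected subtree. Here bags containing vertex 4 are not connected in the tree, so the decomposition is invalid.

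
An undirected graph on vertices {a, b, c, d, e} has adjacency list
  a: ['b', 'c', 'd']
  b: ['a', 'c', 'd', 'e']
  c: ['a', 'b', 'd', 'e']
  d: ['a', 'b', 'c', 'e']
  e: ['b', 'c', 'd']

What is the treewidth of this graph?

A width-3 tree decomposition is:
Bags: B1 = {b, c, d, e}  B2 = {a, b, c, d}
Tree: B1–B2
Every bag has size at most 4, so the width is 4 − 1 = 3 and tw(G) ≤ 3. Conversely, {b, c, d, e} is a clique of size 4, and the vertices of any clique must share a bag in every tree decomposition; so some bag has ≥ 4 vertices and tw(G) ≥ 3. Therefore the treewidth is 3.

3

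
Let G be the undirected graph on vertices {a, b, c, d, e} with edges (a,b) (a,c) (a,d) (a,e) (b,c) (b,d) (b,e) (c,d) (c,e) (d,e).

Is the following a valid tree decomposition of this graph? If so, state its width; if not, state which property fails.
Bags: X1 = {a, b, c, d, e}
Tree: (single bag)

Every vertex of G appears in some bag (union = {a, b, c, d, e}); every edge is covered by a bag; and for each vertex v the set of bags containing v is connected in the bag tree. The decomposition is therefore valid. The largest bag has 5 vertices, so the width is 4.

Yes; width 4.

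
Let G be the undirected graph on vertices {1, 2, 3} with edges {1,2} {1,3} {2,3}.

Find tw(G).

A width-2 tree decomposition is:
Bags: B1 = {1, 2, 3}
Tree: (single bag)
With just one bag of size 3, the width is 3 − 1 = 2, so tw(G) ≤ 2. On the other hand G contains the 3-clique {1, 2, 3}. A clique must lie in a single bag of any decomposition, so no decomposition can have width below 2. Combining the bounds, tw(G) = 2.

2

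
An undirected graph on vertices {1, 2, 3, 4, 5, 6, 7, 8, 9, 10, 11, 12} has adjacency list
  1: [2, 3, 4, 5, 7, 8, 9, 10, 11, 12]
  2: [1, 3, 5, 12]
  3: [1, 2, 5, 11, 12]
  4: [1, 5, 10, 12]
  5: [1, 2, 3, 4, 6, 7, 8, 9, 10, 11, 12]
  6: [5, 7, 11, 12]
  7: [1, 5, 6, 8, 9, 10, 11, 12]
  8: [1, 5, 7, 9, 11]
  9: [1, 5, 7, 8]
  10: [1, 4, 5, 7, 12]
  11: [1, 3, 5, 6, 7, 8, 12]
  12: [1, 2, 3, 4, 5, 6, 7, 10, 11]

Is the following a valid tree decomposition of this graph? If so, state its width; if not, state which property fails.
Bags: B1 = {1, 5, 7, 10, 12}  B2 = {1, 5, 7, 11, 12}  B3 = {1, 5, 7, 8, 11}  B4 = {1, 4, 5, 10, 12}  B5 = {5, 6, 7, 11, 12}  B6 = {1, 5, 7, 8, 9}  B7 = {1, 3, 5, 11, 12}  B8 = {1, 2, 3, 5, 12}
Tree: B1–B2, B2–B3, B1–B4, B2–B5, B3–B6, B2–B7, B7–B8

Vertex coverage: the bags together contain {1, 2, 3, 4, 5, 6, 7, 8, 9, 10, 11, 12}, the full vertex set. Edge coverage: each edge of G has both endpoints in at least one bag. Running intersection: for every vertex, the bags containing it form a connected subtree. All three properties hold, so this is a valid tree decomposition of width max|bag| − 1 = 4, and hence tw(G) ≤ 4.

Yes; width 4.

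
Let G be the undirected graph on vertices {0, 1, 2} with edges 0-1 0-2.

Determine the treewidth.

A width-1 tree decomposition is:
Bags: B1 = {0, 2}  B2 = {0, 1}
Tree: B1–B2
The largest bag has 2 vertices, giving width 1; this decomposition certifies tw(G) ≤ 1. Any graph with an edge has treewidth ≥ 1, and G has the edge 0–2. Hence tw(G) = 1 exactly.

1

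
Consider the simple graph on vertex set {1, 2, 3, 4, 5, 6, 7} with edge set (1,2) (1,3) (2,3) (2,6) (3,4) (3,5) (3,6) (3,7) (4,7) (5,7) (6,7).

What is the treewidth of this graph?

2

A width-2 tree decomposition is:
Bags: B1 = {3, 6, 7}  B2 = {3, 4, 7}  B3 = {3, 5, 7}  B4 = {2, 3, 6}  B5 = {1, 2, 3}
Tree: B1–B2, B1–B3, B1–B4, B4–B5
Each bag holds 3 vertices, so the decomposition has width 2, which upper-bounds the treewidth. For the lower bound, the 3 vertices {1, 2, 3} are pairwise adjacent, and any tree decomposition puts a clique entirely inside one bag — forcing width ≥ 2. Therefore the treewidth is 2.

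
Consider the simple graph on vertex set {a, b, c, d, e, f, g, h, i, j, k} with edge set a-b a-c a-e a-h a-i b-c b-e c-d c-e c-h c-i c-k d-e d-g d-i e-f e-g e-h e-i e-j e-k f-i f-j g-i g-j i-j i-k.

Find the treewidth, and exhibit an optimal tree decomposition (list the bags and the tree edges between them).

Treewidth 3.
One optimal decomposition is:
Bags: B1 = {a, c, e, i}  B2 = {a, b, c, e}  B3 = {c, d, e, i}  B4 = {c, e, i, k}  B5 = {d, e, g, i}  B6 = {e, g, i, j}  B7 = {e, f, i, j}  B8 = {a, c, e, h}
Tree: B1–B2, B1–B3, B3–B4, B3–B5, B5–B6, B6–B7, B1–B8

Each bag holds 4 vertices, so the decomposition has width 3, which upper-bounds the treewidth. Conversely, {a, c, e, h} is a clique of size 4, and the vertices of any clique must share a bag in every tree decomposition; so some bag has ≥ 4 vertices and tw(G) ≥ 3. Combining the bounds, tw(G) = 3.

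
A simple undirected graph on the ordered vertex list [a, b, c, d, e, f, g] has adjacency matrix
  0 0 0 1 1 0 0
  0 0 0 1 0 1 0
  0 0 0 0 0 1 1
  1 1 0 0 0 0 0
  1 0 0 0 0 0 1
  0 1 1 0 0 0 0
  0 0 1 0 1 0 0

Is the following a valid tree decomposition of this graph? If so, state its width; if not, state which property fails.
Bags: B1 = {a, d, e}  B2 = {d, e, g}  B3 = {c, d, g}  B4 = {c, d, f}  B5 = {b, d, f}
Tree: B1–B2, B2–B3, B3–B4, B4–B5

Yes; width 2.

Vertex coverage: the bags together contain {a, b, c, d, e, f, g}, the full vertex set. Edge coverage: each edge of G has both endpoints in at least one bag. Running intersection: for every vertex, the bags containing it form a connected subtree. All three properties hold, so this is a valid tree decomposition of width max|bag| − 1 = 2, and hence tw(G) ≤ 2.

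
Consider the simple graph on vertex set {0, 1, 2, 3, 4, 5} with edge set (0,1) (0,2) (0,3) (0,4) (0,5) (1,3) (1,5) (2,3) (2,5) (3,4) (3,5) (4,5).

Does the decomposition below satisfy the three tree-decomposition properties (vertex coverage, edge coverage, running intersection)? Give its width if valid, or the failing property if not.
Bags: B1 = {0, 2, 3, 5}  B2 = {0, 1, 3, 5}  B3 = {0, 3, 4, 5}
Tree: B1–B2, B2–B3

Yes; width 3.

Checking the three conditions: (i) the bags cover all of {0, 1, 2, 3, 4, 5}; (ii) for each edge, some bag contains both endpoints; (iii) the bags containing any fixed vertex form a subtree. All hold, so the decomposition is valid with width 4 − 1 = 3.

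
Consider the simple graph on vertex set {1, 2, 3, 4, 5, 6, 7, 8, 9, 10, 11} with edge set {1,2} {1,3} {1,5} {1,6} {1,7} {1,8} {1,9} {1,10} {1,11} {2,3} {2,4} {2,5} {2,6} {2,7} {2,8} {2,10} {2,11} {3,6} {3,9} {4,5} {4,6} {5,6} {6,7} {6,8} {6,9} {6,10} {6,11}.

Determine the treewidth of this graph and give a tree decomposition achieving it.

Every bag has size at most 4, so the width is 4 − 1 = 3 and tw(G) ≤ 3. Conversely, {1, 3, 6, 9} is a clique of size 4, and the vertices of any clique must share a bag in every tree decomposition; so some bag has ≥ 4 vertices and tw(G) ≥ 3. Hence tw(G) = 3 exactly.

Treewidth 3.
Bags: B1 = {1, 2, 3, 6}  B2 = {1, 3, 6, 9}  B3 = {1, 2, 6, 11}  B4 = {1, 2, 6, 10}  B5 = {1, 2, 5, 6}  B6 = {2, 4, 5, 6}  B7 = {1, 2, 6, 7}  B8 = {1, 2, 6, 8}
Tree: B1–B2, B1–B3, B3–B4, B1–B5, B5–B6, B4–B7, B3–B8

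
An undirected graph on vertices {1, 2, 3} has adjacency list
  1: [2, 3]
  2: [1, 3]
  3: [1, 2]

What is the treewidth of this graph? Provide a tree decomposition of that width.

A single bag containing all 3 vertices is trivially a valid decomposition of width 2. For the lower bound, the 3 vertices {1, 2, 3} are pairwise adjacent, and any tree decomposition puts a clique entirely inside one bag — forcing width ≥ 2. Hence tw(G) = 2 exactly.

Treewidth 2.
One such decomposition:
Bags: B1 = {1, 2, 3}
Tree: (single bag)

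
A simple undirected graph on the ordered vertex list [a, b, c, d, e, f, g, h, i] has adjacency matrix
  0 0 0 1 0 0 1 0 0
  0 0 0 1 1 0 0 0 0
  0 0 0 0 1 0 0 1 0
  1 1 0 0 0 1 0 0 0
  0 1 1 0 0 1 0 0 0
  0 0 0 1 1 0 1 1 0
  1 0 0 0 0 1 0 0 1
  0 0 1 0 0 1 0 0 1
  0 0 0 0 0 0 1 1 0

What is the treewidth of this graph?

3

A width-3 tree decomposition is:
Bags: B1 = {b, c, d, e}  B2 = {c, d, e, f}  B3 = {c, d, f, h}  B4 = {a, d, f, h}  B5 = {a, f, g, h}  B6 = {a, g, h, i}
Tree: B1–B2, B2–B3, B3–B4, B4–B5, B5–B6
Every bag has size at most 4, so the width is 4 − 1 = 3 and tw(G) ≤ 3. For the lower bound: the 4 vertex sets {b,c,e}, {d}, {f}, {a,g,h,i} are disjoint, each induces a connected subgraph, and every pair is joined by at least one edge of G. Contracting each set to a single vertex therefore yields K_{4} as a minor, and since treewidth is minor-monotone, tw(G) ≥ tw(K_{4}) = 3. The upper and lower bounds meet at 3, so that is the treewidth.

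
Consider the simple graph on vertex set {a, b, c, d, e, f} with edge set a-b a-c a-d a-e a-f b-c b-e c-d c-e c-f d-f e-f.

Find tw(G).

A width-3 tree decomposition is:
Bags: B1 = {a, c, d, f}  B2 = {a, c, e, f}  B3 = {a, b, c, e}
Tree: B1–B2, B2–B3
Every bag has size at most 4, so the width is 4 − 1 = 3 and tw(G) ≤ 3. On the other hand G contains the 4-clique {a, c, d, f}. A clique must lie in a single bag of any decomposition, so no decomposition can have width below 3. Combining the bounds, tw(G) = 3.

3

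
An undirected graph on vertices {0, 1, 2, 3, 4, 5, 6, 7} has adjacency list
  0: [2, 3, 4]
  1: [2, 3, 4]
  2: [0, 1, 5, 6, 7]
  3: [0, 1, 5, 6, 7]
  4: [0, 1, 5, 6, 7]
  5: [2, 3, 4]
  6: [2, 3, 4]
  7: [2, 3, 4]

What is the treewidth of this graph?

A width-3 tree decomposition is:
Bags: B1 = {2, 3, 4, 7}  B2 = {2, 3, 4, 6}  B3 = {2, 3, 4, 5}  B4 = {1, 2, 3, 4}  B5 = {0, 2, 3, 4}
Tree: B1–B2, B2–B3, B3–B4, B4–B5
Each bag holds 4 vertices, so the decomposition has width 3, which upper-bounds the treewidth. For the lower bound: the 4 vertex sets {2,7}, {4,6}, {3}, {5} are disjoint, each induces a connected subgraph, and every pair is joined by at least one edge of G. Contracting each set to a single vertex therefore yields K_{4} as a minor, and since treewidth is minor-monotone, tw(G) ≥ tw(K_{4}) = 3. Combining the bounds, tw(G) = 3.

3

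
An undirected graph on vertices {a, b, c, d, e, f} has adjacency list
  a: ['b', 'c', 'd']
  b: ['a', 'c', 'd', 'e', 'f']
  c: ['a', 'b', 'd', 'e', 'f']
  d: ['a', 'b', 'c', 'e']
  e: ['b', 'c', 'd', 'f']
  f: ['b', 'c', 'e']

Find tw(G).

3

A width-3 tree decomposition is:
Bags: B1 = {a, b, c, d}  B2 = {b, c, d, e}  B3 = {b, c, e, f}
Tree: B1–B2, B2–B3
The largest bag has 4 vertices, giving width 3; this decomposition certifies tw(G) ≤ 3. For the lower bound, the 4 vertices {b, c, d, e} are pairwise adjacent, and any tree decomposition puts a clique entirely inside one bag — forcing width ≥ 3. Combining the bounds, tw(G) = 3.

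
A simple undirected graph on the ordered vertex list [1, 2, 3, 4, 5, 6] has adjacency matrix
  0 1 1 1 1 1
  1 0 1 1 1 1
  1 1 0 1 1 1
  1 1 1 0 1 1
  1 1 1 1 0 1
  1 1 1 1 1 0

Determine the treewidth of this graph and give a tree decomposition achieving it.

With just one bag of size 6, the width is 6 − 1 = 5, so tw(G) ≤ 5. Conversely, {1, 2, 3, 4, 5, 6} is a clique of size 6, and the vertices of any clique must share a bag in every tree decomposition; so some bag has ≥ 6 vertices and tw(G) ≥ 5. The upper and lower bounds meet at 5, so that is the treewidth.

Treewidth 5.
Bags: B1 = {1, 2, 3, 4, 5, 6}
Tree: (single bag)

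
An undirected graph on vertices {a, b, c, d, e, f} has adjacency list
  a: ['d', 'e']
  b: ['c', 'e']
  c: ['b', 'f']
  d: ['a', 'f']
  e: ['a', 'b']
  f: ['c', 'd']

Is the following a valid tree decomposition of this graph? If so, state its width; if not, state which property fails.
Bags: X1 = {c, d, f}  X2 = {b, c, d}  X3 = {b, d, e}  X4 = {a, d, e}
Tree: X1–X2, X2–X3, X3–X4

Yes; width 2.

Every vertex of G appears in some bag (union = {a, b, c, d, e, f}); every edge is covered by a bag; and for each vertex v the set of bags containing v is connected in the bag tree. The decomposition is therefore valid. The largest bag has 3 vertices, so the width is 2.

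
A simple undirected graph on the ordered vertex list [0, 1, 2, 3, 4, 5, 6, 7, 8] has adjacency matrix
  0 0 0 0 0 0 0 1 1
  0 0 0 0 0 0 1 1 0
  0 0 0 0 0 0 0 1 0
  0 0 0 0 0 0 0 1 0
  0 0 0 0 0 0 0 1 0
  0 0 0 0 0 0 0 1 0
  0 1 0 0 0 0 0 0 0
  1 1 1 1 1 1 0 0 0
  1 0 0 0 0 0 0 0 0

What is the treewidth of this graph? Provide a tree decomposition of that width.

The largest bag has 2 vertices, giving width 1; this decomposition certifies tw(G) ≤ 1. Any graph with an edge has treewidth ≥ 1, and G has the edge 2–7. Therefore the treewidth is 1.

Treewidth 1.
One such decomposition:
Bags: B1 = {2, 7}  B2 = {0, 7}  B3 = {0, 8}  B4 = {3, 7}  B5 = {4, 7}  B6 = {1, 7}  B7 = {5, 7}  B8 = {1, 6}
Tree: B1–B2, B2–B3, B1–B4, B1–B5, B5–B6, B2–B7, B6–B8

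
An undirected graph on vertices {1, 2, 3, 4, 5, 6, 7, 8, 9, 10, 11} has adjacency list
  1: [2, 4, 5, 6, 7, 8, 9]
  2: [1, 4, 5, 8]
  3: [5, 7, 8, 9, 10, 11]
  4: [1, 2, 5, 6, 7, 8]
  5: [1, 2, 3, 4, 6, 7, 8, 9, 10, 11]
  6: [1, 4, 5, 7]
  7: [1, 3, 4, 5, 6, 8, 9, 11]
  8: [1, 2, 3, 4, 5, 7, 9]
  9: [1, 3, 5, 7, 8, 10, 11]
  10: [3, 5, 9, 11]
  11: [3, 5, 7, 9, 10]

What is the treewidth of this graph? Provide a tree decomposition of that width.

Every bag has size at most 5, so the width is 5 − 1 = 4 and tw(G) ≤ 4. On the other hand G contains the 5-clique {1, 2, 4, 5, 8}. A clique must lie in a single bag of any decomposition, so no decomposition can have width below 4. Therefore the treewidth is 4.

Treewidth 4.
Bags: B1 = {3, 5, 7, 8, 9}  B2 = {3, 5, 7, 9, 11}  B3 = {1, 5, 7, 8, 9}  B4 = {1, 4, 5, 7, 8}  B5 = {1, 2, 4, 5, 8}  B6 = {3, 5, 9, 10, 11}  B7 = {1, 4, 5, 6, 7}
Tree: B1–B2, B1–B3, B3–B4, B4–B5, B2–B6, B4–B7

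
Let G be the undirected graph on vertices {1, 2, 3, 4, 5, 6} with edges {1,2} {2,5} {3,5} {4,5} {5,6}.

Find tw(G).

A width-1 tree decomposition is:
Bags: B1 = {2, 5}  B2 = {3, 5}  B3 = {1, 2}  B4 = {4, 5}  B5 = {5, 6}
Tree: B1–B2, B1–B3, B1–B4, B1–B5
The largest bag has 2 vertices, giving width 1; this decomposition certifies tw(G) ≤ 1. Since G has at least one edge (e.g. 2–5), it is not an edgeless graph, so tw(G) ≥ 1. Hence tw(G) = 1 exactly.

1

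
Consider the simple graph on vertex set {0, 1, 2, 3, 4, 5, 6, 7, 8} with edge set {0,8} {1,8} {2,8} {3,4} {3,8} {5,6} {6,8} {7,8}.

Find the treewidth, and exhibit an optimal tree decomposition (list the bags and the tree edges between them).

Treewidth 1.
One optimal decomposition is:
Bags: B1 = {0, 8}  B2 = {6, 8}  B3 = {3, 8}  B4 = {1, 8}  B5 = {7, 8}  B6 = {2, 8}  B7 = {3, 4}  B8 = {5, 6}
Tree: B1–B2, B1–B3, B2–B4, B4–B5, B2–B6, B3–B7, B2–B8

The largest bag has 2 vertices, giving width 1; this decomposition certifies tw(G) ≤ 1. G has an edge, so its treewidth is at least 1. The upper and lower bounds meet at 1, so that is the treewidth.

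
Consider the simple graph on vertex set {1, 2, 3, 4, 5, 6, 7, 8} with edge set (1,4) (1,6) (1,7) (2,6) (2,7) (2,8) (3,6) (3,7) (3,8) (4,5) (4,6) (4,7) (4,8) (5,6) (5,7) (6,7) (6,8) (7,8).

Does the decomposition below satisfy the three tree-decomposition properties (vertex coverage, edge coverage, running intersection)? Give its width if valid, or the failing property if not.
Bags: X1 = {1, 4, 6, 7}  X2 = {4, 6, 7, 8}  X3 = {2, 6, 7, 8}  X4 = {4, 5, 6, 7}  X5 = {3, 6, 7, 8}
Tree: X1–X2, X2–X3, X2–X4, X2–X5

Yes; width 3.

Every vertex of G appears in some bag (union = {1, 2, 3, 4, 5, 6, 7, 8}); every edge is covered by a bag; and for each vertex v the set of bags containing v is connected in the bag tree. The decomposition is therefore valid. The largest bag has 4 vertices, so the width is 3.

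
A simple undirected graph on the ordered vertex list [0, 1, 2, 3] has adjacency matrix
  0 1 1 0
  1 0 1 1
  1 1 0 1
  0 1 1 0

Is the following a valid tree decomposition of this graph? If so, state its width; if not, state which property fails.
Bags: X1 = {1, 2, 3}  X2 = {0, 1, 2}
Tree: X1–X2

Yes; width 2.

Checking the three conditions: (i) the bags cover all of {0, 1, 2, 3}; (ii) for each edge, some bag contains both endpoints; (iii) the bags containing any fixed vertex form a subtree. All hold, so the decomposition is valid with width 3 − 1 = 2.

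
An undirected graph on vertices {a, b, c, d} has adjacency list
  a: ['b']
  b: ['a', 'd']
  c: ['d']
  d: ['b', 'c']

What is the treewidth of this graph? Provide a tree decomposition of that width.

Treewidth 1.
One optimal decomposition is:
Bags: B1 = {b, d}  B2 = {a, b}  B3 = {c, d}
Tree: B1–B2, B1–B3

Every bag has size at most 2, so the width is 2 − 1 = 1 and tw(G) ≤ 1. Since G has at least one edge (e.g. b–d), it is not an edgeless graph, so tw(G) ≥ 1. The upper and lower bounds meet at 1, so that is the treewidth.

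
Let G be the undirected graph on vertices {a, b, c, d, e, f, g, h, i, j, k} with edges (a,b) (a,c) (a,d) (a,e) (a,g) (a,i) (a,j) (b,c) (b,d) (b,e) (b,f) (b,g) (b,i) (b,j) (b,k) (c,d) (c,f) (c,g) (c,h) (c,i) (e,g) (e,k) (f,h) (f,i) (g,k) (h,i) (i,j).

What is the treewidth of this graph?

A width-3 tree decomposition is:
Bags: B1 = {a, b, c, g}  B2 = {a, b, e, g}  B3 = {a, b, c, i}  B4 = {b, c, f, i}  B5 = {c, f, h, i}  B6 = {b, e, g, k}  B7 = {a, b, i, j}  B8 = {a, b, c, d}
Tree: B1–B2, B1–B3, B3–B4, B4–B5, B2–B6, B3–B7, B1–B8
The largest bag has 4 vertices, giving width 3; this decomposition certifies tw(G) ≤ 3. Conversely, {c, f, h, i} is a clique of size 4, and the vertices of any clique must share a bag in every tree decomposition; so some bag has ≥ 4 vertices and tw(G) ≥ 3. Combining the bounds, tw(G) = 3.

3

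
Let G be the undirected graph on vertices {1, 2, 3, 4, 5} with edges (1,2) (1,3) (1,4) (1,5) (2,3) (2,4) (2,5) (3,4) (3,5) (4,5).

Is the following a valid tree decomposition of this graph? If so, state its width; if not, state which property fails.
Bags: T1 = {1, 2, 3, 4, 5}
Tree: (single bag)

Every vertex of G appears in some bag (union = {1, 2, 3, 4, 5}); every edge is covered by a bag; and for each vertex v the set of bags containing v is connected in the bag tree. The decomposition is therefore valid. The largest bag has 5 vertices, so the width is 4.

Yes; width 4.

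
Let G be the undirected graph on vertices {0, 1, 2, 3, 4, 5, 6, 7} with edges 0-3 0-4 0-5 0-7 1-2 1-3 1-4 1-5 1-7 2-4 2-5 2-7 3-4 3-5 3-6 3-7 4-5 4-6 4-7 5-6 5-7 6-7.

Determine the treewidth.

4

A width-4 tree decomposition is:
Bags: B1 = {0, 3, 4, 5, 7}  B2 = {1, 3, 4, 5, 7}  B3 = {3, 4, 5, 6, 7}  B4 = {1, 2, 4, 5, 7}
Tree: B1–B2, B2–B3, B2–B4
The largest bag has 5 vertices, giving width 4; this decomposition certifies tw(G) ≤ 4. On the other hand G contains the 5-clique {1, 2, 4, 5, 7}. A clique must lie in a single bag of any decomposition, so no decomposition can have width below 4. Therefore the treewidth is 4.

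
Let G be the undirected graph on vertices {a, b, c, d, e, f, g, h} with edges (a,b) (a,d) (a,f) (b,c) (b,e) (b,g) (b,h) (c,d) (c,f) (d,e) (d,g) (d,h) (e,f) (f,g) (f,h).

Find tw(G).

A width-3 tree decomposition is:
Bags: B1 = {b, d, e, f}  B2 = {b, d, f, h}  B3 = {b, c, d, f}  B4 = {b, d, f, g}  B5 = {a, b, d, f}
Tree: B1–B2, B2–B3, B3–B4, B4–B5
Each bag holds 4 vertices, so the decomposition has width 3, which upper-bounds the treewidth. For the lower bound: the 4 vertex sets {e,f}, {d,h}, {b}, {c} are disjoint, each induces a connected subgraph, and every pair is joined by at least one edge of G. Contracting each set to a single vertex therefore yields K_{4} as a minor, and since treewidth is minor-monotone, tw(G) ≥ tw(K_{4}) = 3. Combining the bounds, tw(G) = 3.

3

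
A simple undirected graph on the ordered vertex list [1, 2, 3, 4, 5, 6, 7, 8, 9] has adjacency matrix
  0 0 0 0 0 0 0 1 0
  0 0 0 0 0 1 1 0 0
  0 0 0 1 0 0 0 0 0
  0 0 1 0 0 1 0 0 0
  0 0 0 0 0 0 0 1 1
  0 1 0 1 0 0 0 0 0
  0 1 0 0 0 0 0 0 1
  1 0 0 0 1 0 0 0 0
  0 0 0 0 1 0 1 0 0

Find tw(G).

A width-1 tree decomposition is:
Bags: B1 = {1, 8}  B2 = {5, 8}  B3 = {5, 9}  B4 = {7, 9}  B5 = {2, 7}  B6 = {2, 6}  B7 = {4, 6}  B8 = {3, 4}
Tree: B1–B2, B2–B3, B3–B4, B4–B5, B5–B6, B6–B7, B7–B8
Each bag holds 2 vertices, so the decomposition has width 1, which upper-bounds the treewidth. G has an edge, so its treewidth is at least 1. The upper and lower bounds meet at 1, so that is the treewidth.

1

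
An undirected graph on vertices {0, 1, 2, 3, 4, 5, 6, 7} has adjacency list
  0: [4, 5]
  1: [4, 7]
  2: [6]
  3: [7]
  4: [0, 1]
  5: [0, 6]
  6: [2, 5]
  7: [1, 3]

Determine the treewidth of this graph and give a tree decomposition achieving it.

Every bag has size at most 2, so the width is 2 − 1 = 1 and tw(G) ≤ 1. Any graph with an edge has treewidth ≥ 1, and G has the edge 2–6. Combining the bounds, tw(G) = 1.

Treewidth 1.
One optimal decomposition is:
Bags: B1 = {2, 6}  B2 = {5, 6}  B3 = {0, 5}  B4 = {0, 4}  B5 = {1, 4}  B6 = {1, 7}  B7 = {3, 7}
Tree: B1–B2, B2–B3, B3–B4, B4–B5, B5–B6, B6–B7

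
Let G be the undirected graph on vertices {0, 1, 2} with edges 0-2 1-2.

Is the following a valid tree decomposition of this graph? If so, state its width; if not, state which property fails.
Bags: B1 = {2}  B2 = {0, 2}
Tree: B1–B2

A tree decomposition must satisfy three properties: every vertex lies in some bag; for every edge, both endpoints lie together in some bag; and for every vertex, the bags containing it form a connected subtree. Here vertex 1 appears in no bag, so the decomposition is invalid.

No — vertex 1 appears in no bag.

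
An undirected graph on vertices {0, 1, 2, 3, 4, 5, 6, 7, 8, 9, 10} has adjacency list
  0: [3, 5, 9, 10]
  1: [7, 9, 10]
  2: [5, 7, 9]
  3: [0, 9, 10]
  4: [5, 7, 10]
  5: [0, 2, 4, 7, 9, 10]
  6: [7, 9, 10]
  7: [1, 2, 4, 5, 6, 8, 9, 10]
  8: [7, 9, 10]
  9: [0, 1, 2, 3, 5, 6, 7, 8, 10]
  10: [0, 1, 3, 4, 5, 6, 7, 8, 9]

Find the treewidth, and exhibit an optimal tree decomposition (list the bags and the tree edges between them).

Treewidth 3.
One such decomposition:
Bags: B1 = {5, 7, 9, 10}  B2 = {0, 5, 9, 10}  B3 = {4, 5, 7, 10}  B4 = {0, 3, 9, 10}  B5 = {6, 7, 9, 10}  B6 = {7, 8, 9, 10}  B7 = {2, 5, 7, 9}  B8 = {1, 7, 9, 10}
Tree: B1–B2, B1–B3, B2–B4, B1–B5, B5–B6, B1–B7, B5–B8

Every bag has size at most 4, so the width is 4 − 1 = 3 and tw(G) ≤ 3. For the lower bound, the 4 vertices {2, 5, 7, 9} are pairwise adjacent, and any tree decomposition puts a clique entirely inside one bag — forcing width ≥ 3. Combining the bounds, tw(G) = 3.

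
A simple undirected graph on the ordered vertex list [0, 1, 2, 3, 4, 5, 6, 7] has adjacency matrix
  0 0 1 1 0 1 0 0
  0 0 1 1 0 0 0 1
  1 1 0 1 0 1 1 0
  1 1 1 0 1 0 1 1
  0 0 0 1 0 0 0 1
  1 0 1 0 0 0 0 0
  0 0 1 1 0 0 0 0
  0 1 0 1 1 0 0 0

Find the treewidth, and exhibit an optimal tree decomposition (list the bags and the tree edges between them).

The largest bag has 3 vertices, giving width 2; this decomposition certifies tw(G) ≤ 2. On the other hand G contains the 3-clique {0, 2, 3}. A clique must lie in a single bag of any decomposition, so no decomposition can have width below 2. Hence tw(G) = 2 exactly.

Treewidth 2.
One optimal decomposition is:
Bags: B1 = {1, 2, 3}  B2 = {0, 2, 3}  B3 = {0, 2, 5}  B4 = {1, 3, 7}  B5 = {2, 3, 6}  B6 = {3, 4, 7}
Tree: B1–B2, B2–B3, B1–B4, B1–B5, B4–B6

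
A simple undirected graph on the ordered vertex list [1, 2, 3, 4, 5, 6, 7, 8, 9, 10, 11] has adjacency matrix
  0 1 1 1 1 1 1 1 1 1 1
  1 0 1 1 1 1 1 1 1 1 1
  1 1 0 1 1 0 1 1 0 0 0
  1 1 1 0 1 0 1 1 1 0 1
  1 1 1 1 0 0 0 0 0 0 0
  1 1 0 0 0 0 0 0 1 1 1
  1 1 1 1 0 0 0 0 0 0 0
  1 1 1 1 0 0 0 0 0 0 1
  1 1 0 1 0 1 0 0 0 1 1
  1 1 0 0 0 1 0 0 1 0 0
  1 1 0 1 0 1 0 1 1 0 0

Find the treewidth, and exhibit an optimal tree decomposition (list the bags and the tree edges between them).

Treewidth 4.
One such decomposition:
Bags: B1 = {1, 2, 3, 4, 8}  B2 = {1, 2, 4, 8, 11}  B3 = {1, 2, 4, 9, 11}  B4 = {1, 2, 3, 4, 7}  B5 = {1, 2, 6, 9, 11}  B6 = {1, 2, 3, 4, 5}  B7 = {1, 2, 6, 9, 10}
Tree: B1–B2, B2–B3, B1–B4, B3–B5, B4–B6, B5–B7

Every bag has size at most 5, so the width is 5 − 1 = 4 and tw(G) ≤ 4. On the other hand G contains the 5-clique {1, 2, 6, 9, 10}. A clique must lie in a single bag of any decomposition, so no decomposition can have width below 4. Therefore the treewidth is 4.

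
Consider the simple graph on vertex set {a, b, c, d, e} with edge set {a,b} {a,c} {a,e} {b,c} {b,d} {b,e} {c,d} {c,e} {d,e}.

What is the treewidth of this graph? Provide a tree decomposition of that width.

The largest bag has 4 vertices, giving width 3; this decomposition certifies tw(G) ≤ 3. On the other hand G contains the 4-clique {b, c, d, e}. A clique must lie in a single bag of any decomposition, so no decomposition can have width below 3. Combining the bounds, tw(G) = 3.

Treewidth 3.
One such decomposition:
Bags: B1 = {b, c, d, e}  B2 = {a, b, c, e}
Tree: B1–B2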